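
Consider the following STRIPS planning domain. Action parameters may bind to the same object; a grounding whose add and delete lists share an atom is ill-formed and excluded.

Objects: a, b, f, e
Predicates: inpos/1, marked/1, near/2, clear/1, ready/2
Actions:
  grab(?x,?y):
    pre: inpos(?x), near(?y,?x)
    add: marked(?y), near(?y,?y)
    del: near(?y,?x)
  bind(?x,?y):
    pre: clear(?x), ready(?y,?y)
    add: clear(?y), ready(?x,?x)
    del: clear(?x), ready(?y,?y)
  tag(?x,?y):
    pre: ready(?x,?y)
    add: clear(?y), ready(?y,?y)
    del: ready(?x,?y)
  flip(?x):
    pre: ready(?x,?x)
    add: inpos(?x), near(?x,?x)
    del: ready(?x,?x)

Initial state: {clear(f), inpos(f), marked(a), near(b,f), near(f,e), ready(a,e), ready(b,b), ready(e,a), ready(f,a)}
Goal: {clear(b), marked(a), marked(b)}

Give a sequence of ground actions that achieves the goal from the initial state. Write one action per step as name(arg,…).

grab(f,b); bind(f,b)

1. grab(f,b)  →  {clear(f), inpos(f), marked(a), marked(b), near(b,b), near(f,e), ready(a,e), ready(b,b), ready(e,a), ready(f,a)}
2. bind(f,b)  →  {clear(b), inpos(f), marked(a), marked(b), near(b,b), near(f,e), ready(a,e), ready(e,a), ready(f,a), ready(f,f)}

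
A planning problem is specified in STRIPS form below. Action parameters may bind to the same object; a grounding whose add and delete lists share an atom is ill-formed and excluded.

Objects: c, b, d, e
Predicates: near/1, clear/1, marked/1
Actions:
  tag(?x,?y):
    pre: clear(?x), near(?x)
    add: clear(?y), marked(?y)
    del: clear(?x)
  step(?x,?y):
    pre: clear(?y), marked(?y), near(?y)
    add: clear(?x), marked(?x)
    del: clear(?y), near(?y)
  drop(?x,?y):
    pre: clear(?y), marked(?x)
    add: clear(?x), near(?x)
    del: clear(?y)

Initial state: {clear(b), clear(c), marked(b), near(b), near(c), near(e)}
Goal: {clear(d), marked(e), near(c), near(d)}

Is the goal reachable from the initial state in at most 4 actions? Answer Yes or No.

1. tag(c,d)  →  {clear(b), clear(d), marked(b), marked(d), near(b), near(c), near(e)}
2. tag(b,e)  →  {clear(d), clear(e), marked(b), marked(d), marked(e), near(b), near(c), near(e)}
3. drop(d,e)  →  {clear(d), marked(b), marked(d), marked(e), near(b), near(c), near(d), near(e)}
optimal plan length = 3; 3 ≤ 4

Yes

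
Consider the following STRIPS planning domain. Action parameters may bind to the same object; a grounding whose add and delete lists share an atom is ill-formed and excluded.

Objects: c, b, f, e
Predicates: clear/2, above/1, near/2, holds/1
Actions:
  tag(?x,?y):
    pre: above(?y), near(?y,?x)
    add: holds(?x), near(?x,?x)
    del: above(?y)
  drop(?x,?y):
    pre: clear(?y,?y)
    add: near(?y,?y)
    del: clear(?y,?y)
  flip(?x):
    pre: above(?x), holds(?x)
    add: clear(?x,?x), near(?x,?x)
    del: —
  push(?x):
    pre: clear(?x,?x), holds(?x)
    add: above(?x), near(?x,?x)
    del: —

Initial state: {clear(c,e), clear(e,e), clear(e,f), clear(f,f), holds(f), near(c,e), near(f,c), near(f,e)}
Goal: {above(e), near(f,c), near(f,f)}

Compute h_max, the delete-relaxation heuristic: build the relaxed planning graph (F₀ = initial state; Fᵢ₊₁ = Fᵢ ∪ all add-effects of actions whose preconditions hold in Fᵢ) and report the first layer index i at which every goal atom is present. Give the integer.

F0 = init (8 atoms)
F1 = F0 ∪ {above(f), near(e,e), near(f,f)}  (11 atoms)
F2 = F1 ∪ {holds(c), holds(e), near(c,c)}  (14 atoms)
F3 = F2 ∪ {above(e)}  (15 atoms)
goal ⊆ F3  ⇒  h_max = 3

3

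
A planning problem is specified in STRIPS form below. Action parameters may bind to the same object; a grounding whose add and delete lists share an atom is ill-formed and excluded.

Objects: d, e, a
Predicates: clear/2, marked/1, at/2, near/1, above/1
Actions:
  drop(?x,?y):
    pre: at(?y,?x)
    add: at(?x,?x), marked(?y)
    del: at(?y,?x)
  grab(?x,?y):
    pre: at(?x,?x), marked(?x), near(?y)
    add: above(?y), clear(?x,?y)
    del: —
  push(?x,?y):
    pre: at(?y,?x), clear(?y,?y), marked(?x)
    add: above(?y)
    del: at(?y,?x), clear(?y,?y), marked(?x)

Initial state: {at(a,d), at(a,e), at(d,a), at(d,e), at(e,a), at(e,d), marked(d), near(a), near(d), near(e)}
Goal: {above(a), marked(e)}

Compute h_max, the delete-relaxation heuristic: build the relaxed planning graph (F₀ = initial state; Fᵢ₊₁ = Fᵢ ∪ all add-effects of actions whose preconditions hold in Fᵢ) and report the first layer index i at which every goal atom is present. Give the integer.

F0 = init (10 atoms)
F1 = F0 ∪ {at(a,a), at(d,d), at(e,e), marked(a), marked(e)}  (15 atoms)
F2 = F1 ∪ {above(a), above(d), above(e), clear(a,a), clear(a,d), clear(a,e), clear(d,a), clear(d,d), clear(d,e), clear(e,a), clear(e,d), clear(e,e)}  (27 atoms)
goal ⊆ F2  ⇒  h_max = 2

2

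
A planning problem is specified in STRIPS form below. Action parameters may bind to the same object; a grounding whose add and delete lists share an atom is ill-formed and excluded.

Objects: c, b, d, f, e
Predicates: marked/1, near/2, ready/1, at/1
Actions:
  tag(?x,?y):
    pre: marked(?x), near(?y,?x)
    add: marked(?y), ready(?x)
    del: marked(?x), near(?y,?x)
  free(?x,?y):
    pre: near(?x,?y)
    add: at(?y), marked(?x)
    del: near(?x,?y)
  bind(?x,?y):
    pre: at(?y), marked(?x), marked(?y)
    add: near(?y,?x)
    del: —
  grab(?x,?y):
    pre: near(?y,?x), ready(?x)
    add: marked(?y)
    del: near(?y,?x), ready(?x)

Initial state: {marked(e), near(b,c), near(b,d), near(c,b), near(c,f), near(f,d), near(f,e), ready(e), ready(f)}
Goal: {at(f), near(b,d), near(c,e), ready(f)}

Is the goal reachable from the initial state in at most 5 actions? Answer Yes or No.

1. free(c,f)  →  {at(f), marked(c), marked(e), near(b,c), near(b,d), near(c,b), near(f,d), near(f,e), ready(e), ready(f)}
2. free(b,c)  →  {at(c), at(f), marked(b), marked(c), marked(e), near(b,d), near(c,b), near(f,d), near(f,e), ready(e), ready(f)}
3. bind(e,c)  →  {at(c), at(f), marked(b), marked(c), marked(e), near(b,d), near(c,b), near(c,e), near(f,d), near(f,e), ready(e), ready(f)}
optimal plan length = 3; 3 ≤ 5

Yes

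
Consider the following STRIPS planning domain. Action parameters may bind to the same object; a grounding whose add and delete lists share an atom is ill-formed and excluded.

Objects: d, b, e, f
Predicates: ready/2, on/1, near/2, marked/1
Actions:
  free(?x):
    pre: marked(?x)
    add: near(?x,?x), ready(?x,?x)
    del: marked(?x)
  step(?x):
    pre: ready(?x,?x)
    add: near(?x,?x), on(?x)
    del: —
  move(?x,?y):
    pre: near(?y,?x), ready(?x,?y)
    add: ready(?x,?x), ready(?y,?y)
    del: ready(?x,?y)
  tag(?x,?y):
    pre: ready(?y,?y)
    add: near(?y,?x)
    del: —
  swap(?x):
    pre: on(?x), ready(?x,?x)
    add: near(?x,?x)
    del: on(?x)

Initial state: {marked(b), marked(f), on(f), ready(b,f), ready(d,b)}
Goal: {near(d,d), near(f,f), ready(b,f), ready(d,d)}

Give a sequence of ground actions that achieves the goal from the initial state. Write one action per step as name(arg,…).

free(b); free(f); tag(d,b); move(d,b); step(d)

1. free(b)  →  {marked(f), near(b,b), on(f), ready(b,b), ready(b,f), ready(d,b)}
2. free(f)  →  {near(b,b), near(f,f), on(f), ready(b,b), ready(b,f), ready(d,b), ready(f,f)}
3. tag(d,b)  →  {near(b,b), near(b,d), near(f,f), on(f), ready(b,b), ready(b,f), ready(d,b), ready(f,f)}
4. move(d,b)  →  {near(b,b), near(b,d), near(f,f), on(f), ready(b,b), ready(b,f), ready(d,d), ready(f,f)}
5. step(d)  →  {near(b,b), near(b,d), near(d,d), near(f,f), on(d), on(f), ready(b,b), ready(b,f), ready(d,d), ready(f,f)}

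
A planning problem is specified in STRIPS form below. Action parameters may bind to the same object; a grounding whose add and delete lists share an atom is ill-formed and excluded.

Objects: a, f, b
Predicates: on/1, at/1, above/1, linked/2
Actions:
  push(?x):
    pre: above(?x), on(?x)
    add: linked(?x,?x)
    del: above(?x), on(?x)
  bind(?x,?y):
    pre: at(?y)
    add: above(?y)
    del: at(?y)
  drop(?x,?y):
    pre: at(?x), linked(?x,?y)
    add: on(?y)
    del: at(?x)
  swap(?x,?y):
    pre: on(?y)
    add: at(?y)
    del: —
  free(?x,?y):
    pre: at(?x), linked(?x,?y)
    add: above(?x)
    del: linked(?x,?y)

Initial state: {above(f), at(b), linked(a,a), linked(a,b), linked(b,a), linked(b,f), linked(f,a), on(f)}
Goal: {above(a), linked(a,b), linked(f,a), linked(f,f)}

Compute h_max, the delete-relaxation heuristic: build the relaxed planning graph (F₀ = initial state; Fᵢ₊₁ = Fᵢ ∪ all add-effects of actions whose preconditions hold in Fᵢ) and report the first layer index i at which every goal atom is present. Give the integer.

F0 = init (8 atoms)
F1 = F0 ∪ {above(b), at(f), linked(f,f), on(a)}  (12 atoms)
F2 = F1 ∪ {at(a)}  (13 atoms)
F3 = F2 ∪ {above(a), on(b)}  (15 atoms)
goal ⊆ F3  ⇒  h_max = 3

3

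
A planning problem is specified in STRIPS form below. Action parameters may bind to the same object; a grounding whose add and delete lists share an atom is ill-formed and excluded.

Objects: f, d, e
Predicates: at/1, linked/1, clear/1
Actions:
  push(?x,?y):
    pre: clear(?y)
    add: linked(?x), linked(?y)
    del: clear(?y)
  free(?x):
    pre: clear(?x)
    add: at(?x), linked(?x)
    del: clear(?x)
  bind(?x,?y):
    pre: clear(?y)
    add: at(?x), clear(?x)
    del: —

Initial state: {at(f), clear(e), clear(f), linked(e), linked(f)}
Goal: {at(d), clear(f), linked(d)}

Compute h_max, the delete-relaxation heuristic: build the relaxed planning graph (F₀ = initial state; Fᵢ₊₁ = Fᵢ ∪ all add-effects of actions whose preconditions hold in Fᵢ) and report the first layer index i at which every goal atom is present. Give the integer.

1

F0 = init (5 atoms)
F1 = F0 ∪ {at(d), at(e), clear(d), linked(d)}  (9 atoms)
goal ⊆ F1  ⇒  h_max = 1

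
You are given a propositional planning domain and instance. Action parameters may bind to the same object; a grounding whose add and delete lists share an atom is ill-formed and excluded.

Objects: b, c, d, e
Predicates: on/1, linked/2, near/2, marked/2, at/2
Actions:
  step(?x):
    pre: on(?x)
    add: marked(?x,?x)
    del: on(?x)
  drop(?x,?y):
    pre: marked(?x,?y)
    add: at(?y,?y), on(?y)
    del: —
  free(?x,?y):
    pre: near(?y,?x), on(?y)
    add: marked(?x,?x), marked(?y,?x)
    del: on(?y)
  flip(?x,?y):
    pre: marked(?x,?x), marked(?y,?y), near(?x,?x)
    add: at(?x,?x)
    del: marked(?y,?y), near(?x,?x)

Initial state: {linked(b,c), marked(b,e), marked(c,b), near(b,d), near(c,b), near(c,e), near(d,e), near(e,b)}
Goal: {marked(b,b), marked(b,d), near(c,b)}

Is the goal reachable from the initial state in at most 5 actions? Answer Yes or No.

1. drop(b,e)  →  {at(e,e), linked(b,c), marked(b,e), marked(c,b), near(b,d), near(c,b), near(c,e), near(d,e), near(e,b), on(e)}
2. drop(c,b)  →  {at(b,b), at(e,e), linked(b,c), marked(b,e), marked(c,b), near(b,d), near(c,b), near(c,e), near(d,e), near(e,b), on(b), on(e)}
3. free(b,e)  →  {at(b,b), at(e,e), linked(b,c), marked(b,b), marked(b,e), marked(c,b), marked(e,b), near(b,d), near(c,b), near(c,e), near(d,e), near(e,b), on(b)}
4. free(d,b)  →  {at(b,b), at(e,e), linked(b,c), marked(b,b), marked(b,d), marked(b,e), marked(c,b), marked(d,d), marked(e,b), near(b,d), near(c,b), near(c,e), near(d,e), near(e,b)}
optimal plan length = 4; 4 ≤ 5

Yes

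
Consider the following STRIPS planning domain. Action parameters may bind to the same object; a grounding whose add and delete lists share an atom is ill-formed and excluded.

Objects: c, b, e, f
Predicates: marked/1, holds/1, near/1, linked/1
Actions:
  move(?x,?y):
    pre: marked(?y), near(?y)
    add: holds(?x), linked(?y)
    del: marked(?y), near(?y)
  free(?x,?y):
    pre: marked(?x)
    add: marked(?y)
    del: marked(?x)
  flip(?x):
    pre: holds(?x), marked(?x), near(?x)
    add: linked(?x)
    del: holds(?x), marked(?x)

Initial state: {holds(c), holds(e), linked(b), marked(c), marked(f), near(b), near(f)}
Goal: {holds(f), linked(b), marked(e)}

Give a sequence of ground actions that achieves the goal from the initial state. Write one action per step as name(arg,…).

move(f,f); free(c,e)

1. move(f,f)  →  {holds(c), holds(e), holds(f), linked(b), linked(f), marked(c), near(b)}
2. free(c,e)  →  {holds(c), holds(e), holds(f), linked(b), linked(f), marked(e), near(b)}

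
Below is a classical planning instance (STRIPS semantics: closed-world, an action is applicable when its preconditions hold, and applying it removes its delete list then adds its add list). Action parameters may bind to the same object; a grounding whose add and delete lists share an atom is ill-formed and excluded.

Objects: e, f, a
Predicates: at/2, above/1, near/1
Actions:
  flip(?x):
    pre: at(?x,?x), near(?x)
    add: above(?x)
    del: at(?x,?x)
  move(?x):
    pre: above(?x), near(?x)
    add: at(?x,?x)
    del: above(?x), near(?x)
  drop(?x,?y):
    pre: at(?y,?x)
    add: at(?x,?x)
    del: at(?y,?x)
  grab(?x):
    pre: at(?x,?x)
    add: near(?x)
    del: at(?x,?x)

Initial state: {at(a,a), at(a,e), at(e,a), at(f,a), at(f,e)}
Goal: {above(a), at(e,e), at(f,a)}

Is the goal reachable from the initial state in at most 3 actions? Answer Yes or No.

1. drop(e,f)  →  {at(a,a), at(a,e), at(e,a), at(e,e), at(f,a)}
2. grab(a)  →  {at(a,e), at(e,a), at(e,e), at(f,a), near(a)}
3. drop(a,e)  →  {at(a,a), at(a,e), at(e,e), at(f,a), near(a)}
4. flip(a)  →  {above(a), at(a,e), at(e,e), at(f,a), near(a)}
optimal plan length = 4; 4 > 3

No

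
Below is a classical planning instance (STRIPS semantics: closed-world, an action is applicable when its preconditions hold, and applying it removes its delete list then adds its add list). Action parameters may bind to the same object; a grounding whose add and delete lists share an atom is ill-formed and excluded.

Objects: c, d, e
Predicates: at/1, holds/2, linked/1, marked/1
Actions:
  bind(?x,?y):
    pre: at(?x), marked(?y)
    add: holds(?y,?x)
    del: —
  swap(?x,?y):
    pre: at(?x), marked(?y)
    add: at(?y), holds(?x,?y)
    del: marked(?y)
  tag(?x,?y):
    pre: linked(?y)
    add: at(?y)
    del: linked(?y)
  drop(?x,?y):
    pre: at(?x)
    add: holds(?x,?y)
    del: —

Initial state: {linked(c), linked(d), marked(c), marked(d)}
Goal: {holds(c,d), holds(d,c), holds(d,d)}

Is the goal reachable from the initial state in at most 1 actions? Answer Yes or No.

No

1. tag(c,c)  →  {at(c), linked(d), marked(c), marked(d)}
2. bind(c,d)  →  {at(c), holds(d,c), linked(d), marked(c), marked(d)}
3. swap(c,d)  →  {at(c), at(d), holds(c,d), holds(d,c), linked(d), marked(c)}
4. drop(d,d)  →  {at(c), at(d), holds(c,d), holds(d,c), holds(d,d), linked(d), marked(c)}
optimal plan length = 4; 4 > 1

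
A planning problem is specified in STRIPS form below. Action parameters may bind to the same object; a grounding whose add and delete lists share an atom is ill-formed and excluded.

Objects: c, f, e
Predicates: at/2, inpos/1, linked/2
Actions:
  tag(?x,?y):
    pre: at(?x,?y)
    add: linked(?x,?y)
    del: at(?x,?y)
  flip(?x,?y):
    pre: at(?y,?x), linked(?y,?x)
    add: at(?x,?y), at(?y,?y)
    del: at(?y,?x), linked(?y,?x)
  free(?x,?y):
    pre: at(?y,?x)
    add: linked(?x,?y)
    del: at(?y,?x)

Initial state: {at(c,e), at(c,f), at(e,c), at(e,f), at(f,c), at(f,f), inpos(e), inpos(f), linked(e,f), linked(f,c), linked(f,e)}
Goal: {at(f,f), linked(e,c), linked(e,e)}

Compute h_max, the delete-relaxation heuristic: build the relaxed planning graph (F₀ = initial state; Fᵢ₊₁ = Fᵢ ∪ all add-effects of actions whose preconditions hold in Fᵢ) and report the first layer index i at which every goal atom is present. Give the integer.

F0 = init (11 atoms)
F1 = F0 ∪ {at(e,e), at(f,e), linked(c,e), linked(c,f), linked(e,c), linked(f,f)}  (17 atoms)
F2 = F1 ∪ {at(c,c), linked(e,e)}  (19 atoms)
goal ⊆ F2  ⇒  h_max = 2

2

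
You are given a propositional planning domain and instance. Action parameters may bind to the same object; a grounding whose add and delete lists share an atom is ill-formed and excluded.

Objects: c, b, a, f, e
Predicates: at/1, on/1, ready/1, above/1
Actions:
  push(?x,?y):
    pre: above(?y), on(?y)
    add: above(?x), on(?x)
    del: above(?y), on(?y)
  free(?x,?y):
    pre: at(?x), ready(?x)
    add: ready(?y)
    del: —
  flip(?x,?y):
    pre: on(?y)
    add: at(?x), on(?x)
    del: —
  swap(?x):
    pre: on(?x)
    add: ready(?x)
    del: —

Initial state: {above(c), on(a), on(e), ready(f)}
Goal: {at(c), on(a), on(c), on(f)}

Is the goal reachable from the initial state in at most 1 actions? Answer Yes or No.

1. flip(c,a)  →  {above(c), at(c), on(a), on(c), on(e), ready(f)}
2. flip(f,c)  →  {above(c), at(c), at(f), on(a), on(c), on(e), on(f), ready(f)}
optimal plan length = 2; 2 > 1

No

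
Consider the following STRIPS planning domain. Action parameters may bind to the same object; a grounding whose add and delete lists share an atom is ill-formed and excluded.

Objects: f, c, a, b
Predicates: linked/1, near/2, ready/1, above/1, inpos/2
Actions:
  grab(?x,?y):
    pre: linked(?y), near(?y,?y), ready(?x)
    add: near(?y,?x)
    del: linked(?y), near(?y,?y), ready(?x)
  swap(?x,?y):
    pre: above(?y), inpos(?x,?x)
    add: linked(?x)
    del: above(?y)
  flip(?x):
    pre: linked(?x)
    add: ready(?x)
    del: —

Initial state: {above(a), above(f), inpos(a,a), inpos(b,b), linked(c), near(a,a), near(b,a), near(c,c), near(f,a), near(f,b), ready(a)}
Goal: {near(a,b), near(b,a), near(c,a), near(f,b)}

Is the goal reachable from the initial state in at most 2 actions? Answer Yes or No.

No

1. grab(a,c)  →  {above(a), above(f), inpos(a,a), inpos(b,b), near(a,a), near(b,a), near(c,a), near(f,a), near(f,b)}
2. swap(a,f)  →  {above(a), inpos(a,a), inpos(b,b), linked(a), near(a,a), near(b,a), near(c,a), near(f,a), near(f,b)}
3. swap(b,a)  →  {inpos(a,a), inpos(b,b), linked(a), linked(b), near(a,a), near(b,a), near(c,a), near(f,a), near(f,b)}
4. flip(b)  →  {inpos(a,a), inpos(b,b), linked(a), linked(b), near(a,a), near(b,a), near(c,a), near(f,a), near(f,b), ready(b)}
5. grab(b,a)  →  {inpos(a,a), inpos(b,b), linked(b), near(a,b), near(b,a), near(c,a), near(f,a), near(f,b)}
optimal plan length = 5; 5 > 2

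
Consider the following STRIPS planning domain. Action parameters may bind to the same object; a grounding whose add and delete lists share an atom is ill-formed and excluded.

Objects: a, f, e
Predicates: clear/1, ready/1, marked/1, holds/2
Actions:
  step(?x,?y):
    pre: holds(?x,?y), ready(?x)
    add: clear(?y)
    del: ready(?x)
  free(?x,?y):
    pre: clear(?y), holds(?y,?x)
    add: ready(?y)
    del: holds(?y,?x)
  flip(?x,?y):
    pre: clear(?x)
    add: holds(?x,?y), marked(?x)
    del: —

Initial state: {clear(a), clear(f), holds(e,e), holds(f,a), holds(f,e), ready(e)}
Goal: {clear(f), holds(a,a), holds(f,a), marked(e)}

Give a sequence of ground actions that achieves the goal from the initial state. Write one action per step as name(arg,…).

1. step(e,e)  →  {clear(a), clear(e), clear(f), holds(e,e), holds(f,a), holds(f,e)}
2. flip(a,a)  →  {clear(a), clear(e), clear(f), holds(a,a), holds(e,e), holds(f,a), holds(f,e), marked(a)}
3. flip(e,a)  →  {clear(a), clear(e), clear(f), holds(a,a), holds(e,a), holds(e,e), holds(f,a), holds(f,e), marked(a), marked(e)}

step(e,e); flip(a,a); flip(e,a)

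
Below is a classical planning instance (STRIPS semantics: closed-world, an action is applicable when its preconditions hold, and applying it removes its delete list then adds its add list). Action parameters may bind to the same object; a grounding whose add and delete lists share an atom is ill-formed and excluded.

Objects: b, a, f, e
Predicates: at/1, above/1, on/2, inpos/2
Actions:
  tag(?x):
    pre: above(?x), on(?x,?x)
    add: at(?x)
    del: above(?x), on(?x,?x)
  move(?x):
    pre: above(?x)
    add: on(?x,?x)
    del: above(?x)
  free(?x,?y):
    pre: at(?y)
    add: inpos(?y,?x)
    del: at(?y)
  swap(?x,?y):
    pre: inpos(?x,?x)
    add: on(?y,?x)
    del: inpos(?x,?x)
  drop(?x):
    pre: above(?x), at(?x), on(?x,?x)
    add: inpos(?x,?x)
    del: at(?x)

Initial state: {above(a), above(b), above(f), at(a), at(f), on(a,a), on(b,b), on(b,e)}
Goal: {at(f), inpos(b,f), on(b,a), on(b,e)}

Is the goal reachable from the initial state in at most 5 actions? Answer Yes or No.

1. tag(b)  →  {above(a), above(f), at(a), at(b), at(f), on(a,a), on(b,e)}
2. free(a,a)  →  {above(a), above(f), at(b), at(f), inpos(a,a), on(a,a), on(b,e)}
3. free(f,b)  →  {above(a), above(f), at(f), inpos(a,a), inpos(b,f), on(a,a), on(b,e)}
4. swap(a,b)  →  {above(a), above(f), at(f), inpos(b,f), on(a,a), on(b,a), on(b,e)}
optimal plan length = 4; 4 ≤ 5

Yes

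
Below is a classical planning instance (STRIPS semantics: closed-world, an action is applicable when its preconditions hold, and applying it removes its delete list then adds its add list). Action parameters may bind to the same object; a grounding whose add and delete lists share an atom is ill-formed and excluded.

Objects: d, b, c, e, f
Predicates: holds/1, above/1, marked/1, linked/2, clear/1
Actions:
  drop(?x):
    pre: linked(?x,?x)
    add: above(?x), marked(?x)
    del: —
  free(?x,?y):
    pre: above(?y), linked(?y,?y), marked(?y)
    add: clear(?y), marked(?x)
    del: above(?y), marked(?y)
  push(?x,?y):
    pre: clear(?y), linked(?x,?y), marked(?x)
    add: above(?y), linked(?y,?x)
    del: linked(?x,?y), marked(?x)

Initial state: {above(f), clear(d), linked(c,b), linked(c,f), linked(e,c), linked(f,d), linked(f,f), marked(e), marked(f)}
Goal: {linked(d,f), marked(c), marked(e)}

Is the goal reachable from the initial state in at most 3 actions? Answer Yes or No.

1. free(c,f)  →  {clear(d), clear(f), linked(c,b), linked(c,f), linked(e,c), linked(f,d), linked(f,f), marked(c), marked(e)}
2. drop(f)  →  {above(f), clear(d), clear(f), linked(c,b), linked(c,f), linked(e,c), linked(f,d), linked(f,f), marked(c), marked(e), marked(f)}
3. push(f,d)  →  {above(d), above(f), clear(d), clear(f), linked(c,b), linked(c,f), linked(d,f), linked(e,c), linked(f,f), marked(c), marked(e)}
optimal plan length = 3; 3 ≤ 3

Yes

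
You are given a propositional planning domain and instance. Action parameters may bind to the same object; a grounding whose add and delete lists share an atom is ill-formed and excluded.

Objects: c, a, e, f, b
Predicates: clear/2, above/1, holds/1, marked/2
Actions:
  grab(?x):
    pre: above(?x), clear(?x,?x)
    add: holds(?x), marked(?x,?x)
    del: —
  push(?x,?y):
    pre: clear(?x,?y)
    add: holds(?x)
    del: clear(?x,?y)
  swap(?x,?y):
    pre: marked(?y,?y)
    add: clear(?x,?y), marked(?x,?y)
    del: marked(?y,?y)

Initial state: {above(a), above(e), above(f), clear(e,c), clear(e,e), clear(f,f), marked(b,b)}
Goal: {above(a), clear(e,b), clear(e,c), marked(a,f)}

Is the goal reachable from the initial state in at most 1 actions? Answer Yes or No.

No

1. grab(f)  →  {above(a), above(e), above(f), clear(e,c), clear(e,e), clear(f,f), holds(f), marked(b,b), marked(f,f)}
2. swap(a,f)  →  {above(a), above(e), above(f), clear(a,f), clear(e,c), clear(e,e), clear(f,f), holds(f), marked(a,f), marked(b,b)}
3. swap(e,b)  →  {above(a), above(e), above(f), clear(a,f), clear(e,b), clear(e,c), clear(e,e), clear(f,f), holds(f), marked(a,f), marked(e,b)}
optimal plan length = 3; 3 > 1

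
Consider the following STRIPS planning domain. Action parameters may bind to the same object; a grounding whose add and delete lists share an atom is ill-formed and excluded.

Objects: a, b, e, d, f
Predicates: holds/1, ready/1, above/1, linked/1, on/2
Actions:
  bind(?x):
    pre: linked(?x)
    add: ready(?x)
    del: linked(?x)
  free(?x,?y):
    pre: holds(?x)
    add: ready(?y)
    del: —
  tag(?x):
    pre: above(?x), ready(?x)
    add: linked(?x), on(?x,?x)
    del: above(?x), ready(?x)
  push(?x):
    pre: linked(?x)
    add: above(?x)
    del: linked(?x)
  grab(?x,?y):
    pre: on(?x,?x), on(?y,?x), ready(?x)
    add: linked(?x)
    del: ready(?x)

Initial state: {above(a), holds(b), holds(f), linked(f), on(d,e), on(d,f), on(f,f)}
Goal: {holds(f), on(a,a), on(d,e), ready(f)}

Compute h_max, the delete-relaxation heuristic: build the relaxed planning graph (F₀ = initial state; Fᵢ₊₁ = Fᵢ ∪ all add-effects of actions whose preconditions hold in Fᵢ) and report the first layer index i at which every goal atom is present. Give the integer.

2

F0 = init (7 atoms)
F1 = F0 ∪ {above(f), ready(a), ready(b), ready(d), ready(e), ready(f)}  (13 atoms)
F2 = F1 ∪ {linked(a), on(a,a)}  (15 atoms)
goal ⊆ F2  ⇒  h_max = 2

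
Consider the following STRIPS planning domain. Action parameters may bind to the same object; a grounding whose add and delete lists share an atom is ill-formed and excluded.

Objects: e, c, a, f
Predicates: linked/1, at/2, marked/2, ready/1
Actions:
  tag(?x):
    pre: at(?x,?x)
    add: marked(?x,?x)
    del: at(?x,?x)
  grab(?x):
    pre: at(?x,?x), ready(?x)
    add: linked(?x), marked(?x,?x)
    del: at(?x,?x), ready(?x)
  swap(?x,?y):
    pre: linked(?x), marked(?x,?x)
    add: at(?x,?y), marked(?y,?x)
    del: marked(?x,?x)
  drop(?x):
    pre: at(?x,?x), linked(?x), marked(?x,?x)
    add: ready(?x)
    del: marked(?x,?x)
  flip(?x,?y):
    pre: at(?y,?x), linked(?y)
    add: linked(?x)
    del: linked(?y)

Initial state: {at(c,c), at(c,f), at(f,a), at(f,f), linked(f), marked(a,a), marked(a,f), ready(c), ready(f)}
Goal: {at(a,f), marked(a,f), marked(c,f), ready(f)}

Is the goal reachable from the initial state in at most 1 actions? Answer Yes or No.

1. tag(f)  →  {at(c,c), at(c,f), at(f,a), linked(f), marked(a,a), marked(a,f), marked(f,f), ready(c), ready(f)}
2. swap(f,c)  →  {at(c,c), at(c,f), at(f,a), at(f,c), linked(f), marked(a,a), marked(a,f), marked(c,f), ready(c), ready(f)}
3. flip(a,f)  →  {at(c,c), at(c,f), at(f,a), at(f,c), linked(a), marked(a,a), marked(a,f), marked(c,f), ready(c), ready(f)}
4. swap(a,f)  →  {at(a,f), at(c,c), at(c,f), at(f,a), at(f,c), linked(a), marked(a,f), marked(c,f), marked(f,a), ready(c), ready(f)}
optimal plan length = 4; 4 > 1

No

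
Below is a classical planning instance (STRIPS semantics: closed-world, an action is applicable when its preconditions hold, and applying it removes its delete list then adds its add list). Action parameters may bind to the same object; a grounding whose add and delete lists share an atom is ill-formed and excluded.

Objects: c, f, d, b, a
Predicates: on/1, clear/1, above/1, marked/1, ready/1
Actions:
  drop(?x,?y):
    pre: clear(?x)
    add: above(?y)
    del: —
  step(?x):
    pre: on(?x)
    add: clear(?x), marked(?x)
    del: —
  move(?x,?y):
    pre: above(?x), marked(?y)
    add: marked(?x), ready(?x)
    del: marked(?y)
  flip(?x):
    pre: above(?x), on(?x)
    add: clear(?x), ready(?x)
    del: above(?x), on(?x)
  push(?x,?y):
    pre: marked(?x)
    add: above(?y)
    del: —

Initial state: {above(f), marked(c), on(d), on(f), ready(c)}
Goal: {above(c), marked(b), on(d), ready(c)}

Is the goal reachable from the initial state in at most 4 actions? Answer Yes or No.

Yes

1. push(c,c)  →  {above(c), above(f), marked(c), on(d), on(f), ready(c)}
2. push(c,b)  →  {above(b), above(c), above(f), marked(c), on(d), on(f), ready(c)}
3. move(b,c)  →  {above(b), above(c), above(f), marked(b), on(d), on(f), ready(b), ready(c)}
optimal plan length = 3; 3 ≤ 4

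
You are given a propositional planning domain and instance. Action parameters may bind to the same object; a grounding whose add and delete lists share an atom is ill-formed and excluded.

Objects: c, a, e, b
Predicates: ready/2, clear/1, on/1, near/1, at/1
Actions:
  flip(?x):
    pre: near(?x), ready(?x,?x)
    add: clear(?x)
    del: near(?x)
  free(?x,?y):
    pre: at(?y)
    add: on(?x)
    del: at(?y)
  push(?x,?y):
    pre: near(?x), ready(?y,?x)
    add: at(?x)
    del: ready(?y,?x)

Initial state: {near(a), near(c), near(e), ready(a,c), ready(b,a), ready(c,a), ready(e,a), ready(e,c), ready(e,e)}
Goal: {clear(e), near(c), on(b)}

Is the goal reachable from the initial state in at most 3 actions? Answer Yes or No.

Yes

1. flip(e)  →  {clear(e), near(a), near(c), ready(a,c), ready(b,a), ready(c,a), ready(e,a), ready(e,c), ready(e,e)}
2. push(c,a)  →  {at(c), clear(e), near(a), near(c), ready(b,a), ready(c,a), ready(e,a), ready(e,c), ready(e,e)}
3. free(b,c)  →  {clear(e), near(a), near(c), on(b), ready(b,a), ready(c,a), ready(e,a), ready(e,c), ready(e,e)}
optimal plan length = 3; 3 ≤ 3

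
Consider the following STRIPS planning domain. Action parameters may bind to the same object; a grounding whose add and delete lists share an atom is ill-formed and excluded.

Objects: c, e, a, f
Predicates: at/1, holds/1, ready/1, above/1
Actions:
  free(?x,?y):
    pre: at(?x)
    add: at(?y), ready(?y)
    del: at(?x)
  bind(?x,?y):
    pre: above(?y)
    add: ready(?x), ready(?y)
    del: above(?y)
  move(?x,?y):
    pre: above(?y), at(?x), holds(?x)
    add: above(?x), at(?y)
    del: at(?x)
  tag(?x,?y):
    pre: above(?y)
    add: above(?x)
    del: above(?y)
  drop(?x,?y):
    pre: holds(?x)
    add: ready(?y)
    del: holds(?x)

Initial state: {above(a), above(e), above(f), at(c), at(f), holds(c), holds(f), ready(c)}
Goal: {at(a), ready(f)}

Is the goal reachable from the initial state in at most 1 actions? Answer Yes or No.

No

1. free(c,a)  →  {above(a), above(e), above(f), at(a), at(f), holds(c), holds(f), ready(a), ready(c)}
2. bind(c,f)  →  {above(a), above(e), at(a), at(f), holds(c), holds(f), ready(a), ready(c), ready(f)}
optimal plan length = 2; 2 > 1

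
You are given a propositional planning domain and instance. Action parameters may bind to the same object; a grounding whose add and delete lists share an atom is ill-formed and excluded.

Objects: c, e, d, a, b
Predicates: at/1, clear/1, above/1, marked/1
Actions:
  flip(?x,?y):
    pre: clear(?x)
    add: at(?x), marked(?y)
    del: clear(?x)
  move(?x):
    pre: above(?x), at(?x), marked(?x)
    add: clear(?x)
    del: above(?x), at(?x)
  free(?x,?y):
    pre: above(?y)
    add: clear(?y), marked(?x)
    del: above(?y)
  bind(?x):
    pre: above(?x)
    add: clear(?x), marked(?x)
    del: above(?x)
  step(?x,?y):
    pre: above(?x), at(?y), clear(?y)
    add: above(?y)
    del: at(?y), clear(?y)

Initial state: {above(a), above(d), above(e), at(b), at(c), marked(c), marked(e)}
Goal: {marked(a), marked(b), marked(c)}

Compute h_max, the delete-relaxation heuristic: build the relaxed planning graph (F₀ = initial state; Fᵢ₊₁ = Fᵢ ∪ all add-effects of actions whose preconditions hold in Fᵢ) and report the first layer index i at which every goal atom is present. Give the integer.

1

F0 = init (7 atoms)
F1 = F0 ∪ {clear(a), clear(d), clear(e), marked(a), marked(b), marked(d)}  (13 atoms)
goal ⊆ F1  ⇒  h_max = 1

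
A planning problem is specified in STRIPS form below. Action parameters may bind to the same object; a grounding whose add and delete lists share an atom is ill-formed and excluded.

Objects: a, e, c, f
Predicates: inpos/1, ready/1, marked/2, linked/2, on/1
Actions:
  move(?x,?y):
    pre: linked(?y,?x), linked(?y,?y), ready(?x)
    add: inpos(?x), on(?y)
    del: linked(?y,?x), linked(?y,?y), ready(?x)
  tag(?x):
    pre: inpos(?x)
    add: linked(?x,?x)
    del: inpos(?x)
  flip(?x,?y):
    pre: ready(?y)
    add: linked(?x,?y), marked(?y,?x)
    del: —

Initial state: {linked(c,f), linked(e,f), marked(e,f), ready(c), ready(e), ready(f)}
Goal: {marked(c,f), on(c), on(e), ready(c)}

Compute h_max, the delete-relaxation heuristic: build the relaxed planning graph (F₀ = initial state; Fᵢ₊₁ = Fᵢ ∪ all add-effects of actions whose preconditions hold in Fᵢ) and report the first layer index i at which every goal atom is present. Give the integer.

F0 = init (6 atoms)
F1 = F0 ∪ {linked(a,c), linked(a,e), linked(a,f), linked(c,c), linked(c,e), linked(e,c), linked(e,e), linked(f,c), linked(f,e), linked(f,f), marked(c,a), marked(c,c), marked(c,e), marked(c,f), marked(e,a), marked(e,c), marked(e,e), marked(f,a), marked(f,c), marked(f,e), marked(f,f)}  (27 atoms)
F2 = F1 ∪ {inpos(c), inpos(e), inpos(f), on(c), on(e), on(f)}  (33 atoms)
goal ⊆ F2  ⇒  h_max = 2

2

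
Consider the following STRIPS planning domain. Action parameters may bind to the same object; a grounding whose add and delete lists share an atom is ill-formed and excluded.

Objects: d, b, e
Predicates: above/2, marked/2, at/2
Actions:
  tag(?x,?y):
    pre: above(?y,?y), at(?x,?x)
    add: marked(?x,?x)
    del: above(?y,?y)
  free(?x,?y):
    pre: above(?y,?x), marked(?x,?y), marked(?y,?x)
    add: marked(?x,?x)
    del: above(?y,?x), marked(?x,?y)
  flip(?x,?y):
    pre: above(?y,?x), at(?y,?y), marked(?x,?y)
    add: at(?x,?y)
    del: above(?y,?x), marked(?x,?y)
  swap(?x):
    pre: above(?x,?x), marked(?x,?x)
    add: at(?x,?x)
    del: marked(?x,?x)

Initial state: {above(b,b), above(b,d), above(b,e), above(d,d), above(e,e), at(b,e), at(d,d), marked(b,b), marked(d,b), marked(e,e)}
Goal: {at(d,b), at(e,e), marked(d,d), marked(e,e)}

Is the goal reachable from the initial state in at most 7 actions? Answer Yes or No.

Yes

1. tag(d,d)  →  {above(b,b), above(b,d), above(b,e), above(e,e), at(b,e), at(d,d), marked(b,b), marked(d,b), marked(d,d), marked(e,e)}
2. swap(b)  →  {above(b,b), above(b,d), above(b,e), above(e,e), at(b,b), at(b,e), at(d,d), marked(d,b), marked(d,d), marked(e,e)}
3. flip(d,b)  →  {above(b,b), above(b,e), above(e,e), at(b,b), at(b,e), at(d,b), at(d,d), marked(d,d), marked(e,e)}
4. swap(e)  →  {above(b,b), above(b,e), above(e,e), at(b,b), at(b,e), at(d,b), at(d,d), at(e,e), marked(d,d)}
5. tag(e,b)  →  {above(b,e), above(e,e), at(b,b), at(b,e), at(d,b), at(d,d), at(e,e), marked(d,d), marked(e,e)}
optimal plan length = 5; 5 ≤ 7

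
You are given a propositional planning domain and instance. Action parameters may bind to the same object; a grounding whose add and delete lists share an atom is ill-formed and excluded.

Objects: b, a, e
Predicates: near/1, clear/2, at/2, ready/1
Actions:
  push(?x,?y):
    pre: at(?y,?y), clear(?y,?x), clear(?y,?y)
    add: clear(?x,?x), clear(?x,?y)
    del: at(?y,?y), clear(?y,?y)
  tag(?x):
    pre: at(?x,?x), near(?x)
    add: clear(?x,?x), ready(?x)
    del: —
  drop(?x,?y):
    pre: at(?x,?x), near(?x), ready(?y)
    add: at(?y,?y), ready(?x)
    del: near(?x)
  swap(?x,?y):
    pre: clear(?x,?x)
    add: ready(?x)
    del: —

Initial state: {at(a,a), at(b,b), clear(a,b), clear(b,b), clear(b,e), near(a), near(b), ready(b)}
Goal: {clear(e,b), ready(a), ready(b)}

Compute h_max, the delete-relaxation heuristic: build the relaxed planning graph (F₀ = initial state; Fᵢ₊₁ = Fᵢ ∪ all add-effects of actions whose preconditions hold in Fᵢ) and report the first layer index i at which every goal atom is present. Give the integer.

1

F0 = init (8 atoms)
F1 = F0 ∪ {clear(a,a), clear(e,b), clear(e,e), ready(a)}  (12 atoms)
goal ⊆ F1  ⇒  h_max = 1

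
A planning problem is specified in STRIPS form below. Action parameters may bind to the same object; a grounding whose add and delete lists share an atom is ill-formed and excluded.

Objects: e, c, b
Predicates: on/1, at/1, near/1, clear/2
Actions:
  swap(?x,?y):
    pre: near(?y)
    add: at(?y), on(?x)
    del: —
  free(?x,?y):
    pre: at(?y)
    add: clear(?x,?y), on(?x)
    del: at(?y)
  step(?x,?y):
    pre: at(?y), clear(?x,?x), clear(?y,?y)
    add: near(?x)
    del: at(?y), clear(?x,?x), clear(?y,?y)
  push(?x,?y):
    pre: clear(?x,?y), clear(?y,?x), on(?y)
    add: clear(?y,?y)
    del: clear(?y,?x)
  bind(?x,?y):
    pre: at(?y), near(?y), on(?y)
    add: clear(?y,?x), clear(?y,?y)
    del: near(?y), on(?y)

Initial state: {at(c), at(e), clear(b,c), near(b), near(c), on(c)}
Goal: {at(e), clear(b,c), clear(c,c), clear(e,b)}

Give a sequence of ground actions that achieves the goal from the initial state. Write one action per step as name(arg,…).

1. swap(e,b)  →  {at(b), at(c), at(e), clear(b,c), near(b), near(c), on(c), on(e)}
2. free(e,b)  →  {at(c), at(e), clear(b,c), clear(e,b), near(b), near(c), on(c), on(e)}
3. free(c,c)  →  {at(e), clear(b,c), clear(c,c), clear(e,b), near(b), near(c), on(c), on(e)}

swap(e,b); free(e,b); free(c,c)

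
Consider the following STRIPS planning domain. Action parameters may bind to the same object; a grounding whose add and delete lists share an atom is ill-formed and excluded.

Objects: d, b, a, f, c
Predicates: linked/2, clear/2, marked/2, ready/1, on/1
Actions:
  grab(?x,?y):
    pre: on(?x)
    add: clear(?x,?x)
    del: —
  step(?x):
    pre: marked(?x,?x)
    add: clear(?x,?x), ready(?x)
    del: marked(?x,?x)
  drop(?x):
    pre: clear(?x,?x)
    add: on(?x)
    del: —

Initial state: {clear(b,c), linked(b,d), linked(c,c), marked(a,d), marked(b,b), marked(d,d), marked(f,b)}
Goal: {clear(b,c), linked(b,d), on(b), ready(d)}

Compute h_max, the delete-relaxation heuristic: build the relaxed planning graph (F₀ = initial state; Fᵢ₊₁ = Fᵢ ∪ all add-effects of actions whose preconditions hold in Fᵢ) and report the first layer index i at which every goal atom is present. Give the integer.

2

F0 = init (7 atoms)
F1 = F0 ∪ {clear(b,b), clear(d,d), ready(b), ready(d)}  (11 atoms)
F2 = F1 ∪ {on(b), on(d)}  (13 atoms)
goal ⊆ F2  ⇒  h_max = 2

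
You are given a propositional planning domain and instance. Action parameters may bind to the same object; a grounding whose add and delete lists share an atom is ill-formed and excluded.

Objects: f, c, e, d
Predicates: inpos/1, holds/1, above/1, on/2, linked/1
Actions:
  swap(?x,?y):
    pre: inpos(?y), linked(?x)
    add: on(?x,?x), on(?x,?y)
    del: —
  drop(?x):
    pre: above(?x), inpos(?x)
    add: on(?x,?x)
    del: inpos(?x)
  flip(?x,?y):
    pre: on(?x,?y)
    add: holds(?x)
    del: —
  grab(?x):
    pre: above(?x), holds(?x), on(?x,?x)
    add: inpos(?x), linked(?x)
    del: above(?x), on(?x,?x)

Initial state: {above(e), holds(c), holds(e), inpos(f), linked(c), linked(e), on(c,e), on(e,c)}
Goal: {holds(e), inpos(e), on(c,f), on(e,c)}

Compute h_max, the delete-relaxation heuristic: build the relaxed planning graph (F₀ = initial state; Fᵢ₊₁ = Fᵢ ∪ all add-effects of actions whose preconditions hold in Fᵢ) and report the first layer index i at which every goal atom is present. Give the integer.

2

F0 = init (8 atoms)
F1 = F0 ∪ {on(c,c), on(c,f), on(e,e), on(e,f)}  (12 atoms)
F2 = F1 ∪ {inpos(e)}  (13 atoms)
goal ⊆ F2  ⇒  h_max = 2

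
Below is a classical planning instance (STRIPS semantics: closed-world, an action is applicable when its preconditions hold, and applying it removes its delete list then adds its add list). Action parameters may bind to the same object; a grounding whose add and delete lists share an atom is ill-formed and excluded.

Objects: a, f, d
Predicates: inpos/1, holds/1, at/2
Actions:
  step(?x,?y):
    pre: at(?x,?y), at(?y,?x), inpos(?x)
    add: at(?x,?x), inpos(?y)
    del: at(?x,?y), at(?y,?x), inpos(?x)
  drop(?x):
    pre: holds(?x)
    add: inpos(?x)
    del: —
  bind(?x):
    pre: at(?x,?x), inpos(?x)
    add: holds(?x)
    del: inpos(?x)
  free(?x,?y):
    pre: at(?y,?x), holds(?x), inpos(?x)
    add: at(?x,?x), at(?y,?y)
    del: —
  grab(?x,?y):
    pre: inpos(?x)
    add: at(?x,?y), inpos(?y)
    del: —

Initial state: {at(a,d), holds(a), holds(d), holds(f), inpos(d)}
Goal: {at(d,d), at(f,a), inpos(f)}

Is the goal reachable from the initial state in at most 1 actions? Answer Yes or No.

1. drop(f)  →  {at(a,d), holds(a), holds(d), holds(f), inpos(d), inpos(f)}
2. free(d,a)  →  {at(a,a), at(a,d), at(d,d), holds(a), holds(d), holds(f), inpos(d), inpos(f)}
3. grab(f,a)  →  {at(a,a), at(a,d), at(d,d), at(f,a), holds(a), holds(d), holds(f), inpos(a), inpos(d), inpos(f)}
optimal plan length = 3; 3 > 1

No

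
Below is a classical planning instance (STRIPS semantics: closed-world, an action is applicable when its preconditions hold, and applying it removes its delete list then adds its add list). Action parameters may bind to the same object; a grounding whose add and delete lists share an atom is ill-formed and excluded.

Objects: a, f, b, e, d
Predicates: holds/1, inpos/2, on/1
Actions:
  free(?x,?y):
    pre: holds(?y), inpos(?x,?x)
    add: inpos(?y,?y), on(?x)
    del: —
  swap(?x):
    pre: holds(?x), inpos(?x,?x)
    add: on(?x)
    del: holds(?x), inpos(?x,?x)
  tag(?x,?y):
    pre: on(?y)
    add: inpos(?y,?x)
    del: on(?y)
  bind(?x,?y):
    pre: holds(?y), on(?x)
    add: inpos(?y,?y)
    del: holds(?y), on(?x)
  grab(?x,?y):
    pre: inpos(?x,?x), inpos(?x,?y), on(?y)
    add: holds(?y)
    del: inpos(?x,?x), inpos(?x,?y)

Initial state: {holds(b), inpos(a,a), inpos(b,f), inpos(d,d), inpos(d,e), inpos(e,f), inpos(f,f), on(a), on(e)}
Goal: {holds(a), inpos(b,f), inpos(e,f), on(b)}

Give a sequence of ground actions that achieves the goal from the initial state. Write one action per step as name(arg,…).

free(a,b); free(b,b); grab(a,a)

1. free(a,b)  →  {holds(b), inpos(a,a), inpos(b,b), inpos(b,f), inpos(d,d), inpos(d,e), inpos(e,f), inpos(f,f), on(a), on(e)}
2. free(b,b)  →  {holds(b), inpos(a,a), inpos(b,b), inpos(b,f), inpos(d,d), inpos(d,e), inpos(e,f), inpos(f,f), on(a), on(b), on(e)}
3. grab(a,a)  →  {holds(a), holds(b), inpos(b,b), inpos(b,f), inpos(d,d), inpos(d,e), inpos(e,f), inpos(f,f), on(a), on(b), on(e)}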